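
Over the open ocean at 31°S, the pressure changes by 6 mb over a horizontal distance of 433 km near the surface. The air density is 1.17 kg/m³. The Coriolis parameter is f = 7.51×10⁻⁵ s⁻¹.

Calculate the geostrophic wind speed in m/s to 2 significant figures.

16 m/s

Pressure gradient: |∂P/∂n| = 600 Pa / 433000 m = 1.39×10⁻³ Pa/m
Geostrophic balance (pressure-gradient force = Coriolis force):
V_g = (1/(fρ)) |∂P/∂n| = 1.39×10⁻³ / (7.51×10⁻⁵ × 1.17) = 15.8 m/s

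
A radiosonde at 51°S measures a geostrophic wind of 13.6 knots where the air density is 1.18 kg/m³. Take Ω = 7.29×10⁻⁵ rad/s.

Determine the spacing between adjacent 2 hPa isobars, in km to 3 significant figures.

Coriolis parameter at 51°S:
f = 2Ω sin φ = 2 × 7.29×10⁻⁵ × sin 51° = 1.13×10⁻⁴ s⁻¹
Wind speed in SI: 13.6 knots = 7.00 m/s
Geostrophic balance rearranged: |∂P/∂n| = f ρ V_g
|∂P/∂n| = 1.13×10⁻⁴ × 1.18 × 7.00 = 9.35×10⁻⁴ Pa/m
Isobar spacing: Δn = ΔP/|∂P/∂n| = 200 Pa / 9.35×10⁻⁴ Pa/m = 213802 m ≈ 214 km

214 km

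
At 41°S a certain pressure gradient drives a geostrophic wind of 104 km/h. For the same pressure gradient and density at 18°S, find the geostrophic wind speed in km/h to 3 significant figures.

221 km/h

With the same pressure gradient and density, V_g ∝ 1/f ∝ 1/sin φ.
V₂ = V₁ · sin φ₁ / sin φ₂ = 104 × sin 41° / sin 18°
V₂ = 104 × 0.6561/0.3090 = 221 km/h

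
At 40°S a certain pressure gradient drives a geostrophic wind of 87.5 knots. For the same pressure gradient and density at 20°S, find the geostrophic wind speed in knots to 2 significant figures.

With the same pressure gradient and density, V_g ∝ 1/f ∝ 1/sin φ.
V₂ = V₁ · sin φ₁ / sin φ₂ = 87.5 × sin 40° / sin 20°
V₂ = 87.5 × 0.6428/0.3420 = 160 knots

160 knots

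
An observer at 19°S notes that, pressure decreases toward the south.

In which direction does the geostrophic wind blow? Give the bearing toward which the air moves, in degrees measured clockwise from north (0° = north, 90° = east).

090°

The pressure-gradient force points toward the south (bearing 180°).
Geostrophic balance: in the Southern Hemisphere the Coriolis force deflects motion to the left, so the geostrophic wind blows 90° to the left of the pressure-gradient force (low pressure on the right).
Rotating 180° by 90° counterclockwise gives 090° — the wind blows toward the east.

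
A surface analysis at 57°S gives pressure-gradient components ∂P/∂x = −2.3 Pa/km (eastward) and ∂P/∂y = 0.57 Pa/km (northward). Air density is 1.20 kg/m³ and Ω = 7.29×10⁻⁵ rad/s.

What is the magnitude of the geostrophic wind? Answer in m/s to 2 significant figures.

Coriolis parameter at 57°S:
f = 2Ω sin φ = 2 × 7.29×10⁻⁵ × sin 57° = 1.22×10⁻⁴ s⁻¹
In the Southern Hemisphere f is negative: f = −1.22×10⁻⁴ s⁻¹.
Component geostrophic relations (x east, y north):
u_g = −(1/(fρ)) ∂P/∂y,  v_g = (1/(fρ)) ∂P/∂x
u_g = −(0.57×10⁻³)/(−1.22×10⁻⁴ × 1.20) = 3.88 m/s;  v_g = (−2.3×10⁻³)/(−1.22×10⁻⁴ × 1.20) = 15.7 m/s
|V_g| = √(u_g² + v_g²) = 16.1 m/s

16 m/s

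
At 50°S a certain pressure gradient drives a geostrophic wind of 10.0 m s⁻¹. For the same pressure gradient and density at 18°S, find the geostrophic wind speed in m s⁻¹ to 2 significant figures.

With the same pressure gradient and density, V_g ∝ 1/f ∝ 1/sin φ.
V₂ = V₁ · sin φ₁ / sin φ₂ = 10.0 × sin 50° / sin 18°
V₂ = 10.0 × 0.7660/0.3090 = 25 m s⁻¹

25 m s⁻¹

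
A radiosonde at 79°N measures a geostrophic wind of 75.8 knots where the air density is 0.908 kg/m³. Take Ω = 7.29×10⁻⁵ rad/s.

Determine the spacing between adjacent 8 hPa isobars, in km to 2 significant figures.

Coriolis parameter at 79°N:
f = 2Ω sin φ = 2 × 7.29×10⁻⁵ × sin 79° = 1.43×10⁻⁴ s⁻¹
Wind speed in SI: 75.8 knots = 39.0 m/s
Geostrophic balance rearranged: |∂P/∂n| = f ρ V_g
|∂P/∂n| = 1.43×10⁻⁴ × 0.908 × 39.0 = 5.07×10⁻³ Pa/m
Isobar spacing: Δn = ΔP/|∂P/∂n| = 800 Pa / 5.07×10⁻³ Pa/m = 157867 m ≈ 160 km

160 km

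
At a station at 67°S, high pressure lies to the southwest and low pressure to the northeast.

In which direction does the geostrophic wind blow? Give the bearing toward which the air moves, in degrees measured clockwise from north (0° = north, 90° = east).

315°

The pressure-gradient force points toward the northeast (bearing 045°).
Geostrophic balance: in the Southern Hemisphere the Coriolis force deflects motion to the left, so the geostrophic wind blows 90° to the left of the pressure-gradient force (low pressure on the right).
Rotating 045° by 90° counterclockwise gives 315° — the wind blows toward the northwest.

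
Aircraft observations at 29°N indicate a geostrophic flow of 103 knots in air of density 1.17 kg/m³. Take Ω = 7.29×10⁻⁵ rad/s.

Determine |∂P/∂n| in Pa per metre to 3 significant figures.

4.38×10⁻³ Pa/m

Coriolis parameter at 29°N:
f = 2Ω sin φ = 2 × 7.29×10⁻⁵ × sin 29° = 7.07×10⁻⁵ s⁻¹
Wind speed in SI: 103 knots = 53.0 m/s
Geostrophic balance rearranged: |∂P/∂n| = f ρ V_g
|∂P/∂n| = 7.07×10⁻⁵ × 1.17 × 53.0 = 4.38×10⁻³ Pa/m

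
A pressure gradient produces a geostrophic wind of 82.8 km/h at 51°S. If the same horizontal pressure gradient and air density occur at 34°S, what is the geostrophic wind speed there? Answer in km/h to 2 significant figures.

120 km/h

With the same pressure gradient and density, V_g ∝ 1/f ∝ 1/sin φ.
V₂ = V₁ · sin φ₁ / sin φ₂ = 82.8 × sin 51° / sin 34°
V₂ = 82.8 × 0.7771/0.5592 = 120 km/h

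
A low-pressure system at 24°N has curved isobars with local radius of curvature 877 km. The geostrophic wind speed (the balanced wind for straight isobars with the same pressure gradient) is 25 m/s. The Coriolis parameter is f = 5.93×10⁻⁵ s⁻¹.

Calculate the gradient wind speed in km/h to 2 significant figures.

66 km/h

Around a low, centrifugal force acts outward with Coriolis, so pressure-gradient force balances both:
(1/ρ)|∂P/∂n| = fV + V²/R  →  V² + fR·V − fR·V_g = 0
With fR = 5.93×10⁻⁵ × 877×10³ m = 52.0 m/s:
V = [−fR + √((fR)² + 4 fR V_g)]/2 = [−52.0 + √(52.0² + 4×52.0×25)]/2 = 18.5 m/s
Subgeostrophic (V < V_g = 25 m/s), as expected around a low.
Converting: 18.5 m/s × 3.6 = 66 km/h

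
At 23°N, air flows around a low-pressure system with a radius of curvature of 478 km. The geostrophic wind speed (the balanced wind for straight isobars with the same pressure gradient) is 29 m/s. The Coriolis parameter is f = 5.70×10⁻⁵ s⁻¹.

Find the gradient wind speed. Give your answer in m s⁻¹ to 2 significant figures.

Around a low, centrifugal force acts outward with Coriolis, so pressure-gradient force balances both:
(1/ρ)|∂P/∂n| = fV + V²/R  →  V² + fR·V − fR·V_g = 0
With fR = 5.70×10⁻⁵ × 478×10³ m = 27.2 m/s:
V = [−fR + √((fR)² + 4 fR V_g)]/2 = [−27.2 + √(27.2² + 4×27.2×29)]/2 = 17.6 m/s
Subgeostrophic (V < V_g = 29 m/s), as expected around a low.

18 m s⁻¹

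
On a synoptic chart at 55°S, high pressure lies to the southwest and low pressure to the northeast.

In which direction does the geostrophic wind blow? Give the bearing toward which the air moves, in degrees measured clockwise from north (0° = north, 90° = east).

315°

The pressure-gradient force points toward the northeast (bearing 045°).
Geostrophic balance: in the Southern Hemisphere the Coriolis force deflects motion to the left, so the geostrophic wind blows 90° to the left of the pressure-gradient force (low pressure on the right).
Rotating 045° by 90° counterclockwise gives 315° — the wind blows toward the northwest.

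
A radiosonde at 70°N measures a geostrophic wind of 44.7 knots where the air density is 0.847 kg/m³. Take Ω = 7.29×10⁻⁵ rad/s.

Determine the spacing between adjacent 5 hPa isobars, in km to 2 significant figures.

190 km

Coriolis parameter at 70°N:
f = 2Ω sin φ = 2 × 7.29×10⁻⁵ × sin 70° = 1.37×10⁻⁴ s⁻¹
Wind speed in SI: 44.7 knots = 23.0 m/s
Geostrophic balance rearranged: |∂P/∂n| = f ρ V_g
|∂P/∂n| = 1.37×10⁻⁴ × 0.847 × 23.0 = 2.67×10⁻³ Pa/m
Isobar spacing: Δn = ΔP/|∂P/∂n| = 500 Pa / 2.67×10⁻³ Pa/m = 187369 m ≈ 190 km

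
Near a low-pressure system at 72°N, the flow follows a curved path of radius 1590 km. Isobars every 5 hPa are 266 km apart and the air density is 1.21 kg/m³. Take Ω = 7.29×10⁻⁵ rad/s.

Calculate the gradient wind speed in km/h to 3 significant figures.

38.5 km/h

Coriolis parameter at 72°N:
f = 2Ω sin φ = 2 × 7.29×10⁻⁵ × sin 72° = 1.39×10⁻⁴ s⁻¹
Pressure gradient: |∂P/∂n| = 500 Pa / 266000 m = 1.88×10⁻³ Pa/m
Geostrophic speed: V_g = |∂P/∂n|/(fρ) = 1.88×10⁻³/(1.39×10⁻⁴ × 1.21) = 11.2 m/s
Around a low, centrifugal force acts outward with Coriolis, so pressure-gradient force balances both:
(1/ρ)|∂P/∂n| = fV + V²/R  →  V² + fR·V − fR·V_g = 0
With fR = 1.39×10⁻⁴ × 1590×10³ m = 220 m/s:
V = [−fR + √((fR)² + 4 fR V_g)]/2 = [−220 + √(220² + 4×220×11.2)]/2 = 10.7 m/s
Subgeostrophic (V < V_g = 11.2 m/s), as expected around a low.
Converting: 10.7 m/s × 3.6 = 38.5 km/h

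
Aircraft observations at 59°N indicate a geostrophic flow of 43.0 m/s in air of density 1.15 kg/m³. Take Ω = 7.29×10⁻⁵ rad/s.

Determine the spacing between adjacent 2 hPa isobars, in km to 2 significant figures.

32 km

Coriolis parameter at 59°N:
f = 2Ω sin φ = 2 × 7.29×10⁻⁵ × sin 59° = 1.25×10⁻⁴ s⁻¹
Geostrophic balance rearranged: |∂P/∂n| = f ρ V_g
|∂P/∂n| = 1.25×10⁻⁴ × 1.15 × 43.0 = 6.18×10⁻³ Pa/m
Isobar spacing: Δn = ΔP/|∂P/∂n| = 200 Pa / 6.18×10⁻³ Pa/m = 32362 m ≈ 32 km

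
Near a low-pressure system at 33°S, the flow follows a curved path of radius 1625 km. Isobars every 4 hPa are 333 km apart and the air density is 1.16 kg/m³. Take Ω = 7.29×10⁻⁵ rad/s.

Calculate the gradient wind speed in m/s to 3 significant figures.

Coriolis parameter at 33°S:
f = 2Ω sin φ = 2 × 7.29×10⁻⁵ × sin 33° = 7.94×10⁻⁵ s⁻¹
Pressure gradient: |∂P/∂n| = 400 Pa / 333000 m = 1.20×10⁻³ Pa/m
Geostrophic speed: V_g = |∂P/∂n|/(fρ) = 1.20×10⁻³/(7.94×10⁻⁵ × 1.16) = 13.0 m/s
Around a low, centrifugal force acts outward with Coriolis, so pressure-gradient force balances both:
(1/ρ)|∂P/∂n| = fV + V²/R  →  V² + fR·V − fR·V_g = 0
With fR = 7.94×10⁻⁵ × 1625×10³ m = 129 m/s:
V = [−fR + √((fR)² + 4 fR V_g)]/2 = [−129 + √(129² + 4×129×13)]/2 = 11.9 m/s
Subgeostrophic (V < V_g = 13 m/s), as expected around a low.

11.9 m/s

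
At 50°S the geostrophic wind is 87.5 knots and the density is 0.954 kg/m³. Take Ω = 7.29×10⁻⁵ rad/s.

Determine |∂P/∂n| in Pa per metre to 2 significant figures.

Coriolis parameter at 50°S:
f = 2Ω sin φ = 2 × 7.29×10⁻⁵ × sin 50° = 1.12×10⁻⁴ s⁻¹
Wind speed in SI: 87.5 knots = 45.0 m/s
Geostrophic balance rearranged: |∂P/∂n| = f ρ V_g
|∂P/∂n| = 1.12×10⁻⁴ × 0.954 × 45.0 = 4.80×10⁻³ Pa/m

4.8×10⁻³ Pa/m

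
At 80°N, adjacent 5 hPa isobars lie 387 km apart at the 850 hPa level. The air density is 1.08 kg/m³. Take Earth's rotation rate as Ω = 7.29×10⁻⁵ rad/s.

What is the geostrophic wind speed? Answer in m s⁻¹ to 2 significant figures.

Coriolis parameter at 80°N:
f = 2Ω sin φ = 2 × 7.29×10⁻⁵ × sin 80° = 1.44×10⁻⁴ s⁻¹
Pressure gradient: |∂P/∂n| = 500 Pa / 387000 m = 1.29×10⁻³ Pa/m
Geostrophic balance (pressure-gradient force = Coriolis force):
V_g = (1/(fρ)) |∂P/∂n| = 1.29×10⁻³ / (1.44×10⁻⁴ × 1.08) = 8.33 m/s

8.3 m s⁻¹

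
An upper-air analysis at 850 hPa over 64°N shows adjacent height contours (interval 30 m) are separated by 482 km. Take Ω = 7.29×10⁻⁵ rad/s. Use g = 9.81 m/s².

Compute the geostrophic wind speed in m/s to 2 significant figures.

4.7 m/s

Coriolis parameter at 64°N:
f = 2Ω sin φ = 2 × 7.29×10⁻⁵ × sin 64° = 1.31×10⁻⁴ s⁻¹
Height gradient: |∂Z/∂n| = 30 m / 482000 m = 6.22×10⁻⁵
On a pressure surface, geostrophic balance gives V_g = (g/f)|∂Z/∂n|:
V_g = 9.81 × 6.22×10⁻⁵ / 1.31×10⁻⁴ = 4.66 m/s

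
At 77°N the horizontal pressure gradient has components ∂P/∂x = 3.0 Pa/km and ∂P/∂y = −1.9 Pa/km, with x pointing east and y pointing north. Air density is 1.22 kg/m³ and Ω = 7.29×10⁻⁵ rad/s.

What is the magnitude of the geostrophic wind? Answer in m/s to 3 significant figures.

20.5 m/s

Coriolis parameter at 77°N:
f = 2Ω sin φ = 2 × 7.29×10⁻⁵ × sin 77° = 1.42×10⁻⁴ s⁻¹
Component geostrophic relations (x east, y north):
u_g = −(1/(fρ)) ∂P/∂y,  v_g = (1/(fρ)) ∂P/∂x
u_g = −(−1.9×10⁻³)/(1.42×10⁻⁴ × 1.22) = 11.0 m/s;  v_g = (3.0×10⁻³)/(1.42×10⁻⁴ × 1.22) = 17.3 m/s
|V_g| = √(u_g² + v_g²) = 20.5 m/s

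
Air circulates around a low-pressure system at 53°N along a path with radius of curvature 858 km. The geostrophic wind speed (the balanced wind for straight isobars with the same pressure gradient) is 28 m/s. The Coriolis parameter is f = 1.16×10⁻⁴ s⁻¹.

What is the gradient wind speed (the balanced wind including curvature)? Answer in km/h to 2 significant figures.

82 km/h

Around a low, centrifugal force acts outward with Coriolis, so pressure-gradient force balances both:
(1/ρ)|∂P/∂n| = fV + V²/R  →  V² + fR·V − fR·V_g = 0
With fR = 1.16×10⁻⁴ × 858×10³ m = 99.5 m/s:
V = [−fR + √((fR)² + 4 fR V_g)]/2 = [−99.5 + √(99.5² + 4×99.5×28)]/2 = 22.8 m/s
Subgeostrophic (V < V_g = 28 m/s), as expected around a low.
Converting: 22.8 m/s × 3.6 = 82 km/h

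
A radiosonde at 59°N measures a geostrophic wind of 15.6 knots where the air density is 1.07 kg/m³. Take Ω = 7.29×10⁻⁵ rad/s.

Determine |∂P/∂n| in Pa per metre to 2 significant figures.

1.1×10⁻³ Pa/m

Coriolis parameter at 59°N:
f = 2Ω sin φ = 2 × 7.29×10⁻⁵ × sin 59° = 1.25×10⁻⁴ s⁻¹
Wind speed in SI: 15.6 knots = 8.03 m/s
Geostrophic balance rearranged: |∂P/∂n| = f ρ V_g
|∂P/∂n| = 1.25×10⁻⁴ × 1.07 × 8.03 = 1.07×10⁻³ Pa/m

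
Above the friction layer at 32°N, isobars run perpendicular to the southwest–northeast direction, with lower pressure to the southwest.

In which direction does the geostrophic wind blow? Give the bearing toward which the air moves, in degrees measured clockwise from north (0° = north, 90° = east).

315°

The pressure-gradient force points toward the southwest (bearing 225°).
Geostrophic balance: in the Northern Hemisphere the Coriolis force deflects motion to the right, so the geostrophic wind blows 90° to the right of the pressure-gradient force (low pressure on the left).
Rotating 225° by 90° clockwise gives 315° — the wind blows toward the northwest.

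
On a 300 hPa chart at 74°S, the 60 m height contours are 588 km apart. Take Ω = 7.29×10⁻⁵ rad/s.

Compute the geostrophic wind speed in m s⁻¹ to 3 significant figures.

Coriolis parameter at 74°S:
f = 2Ω sin φ = 2 × 7.29×10⁻⁵ × sin 74° = 1.40×10⁻⁴ s⁻¹
Height gradient: |∂Z/∂n| = 60 m / 588000 m = 1.02×10⁻⁴
On a pressure surface, geostrophic balance gives V_g = (g/f)|∂Z/∂n|:
V_g = 9.81 × 1.02×10⁻⁴ / 1.40×10⁻⁴ = 7.14 m/s

7.14 m s⁻¹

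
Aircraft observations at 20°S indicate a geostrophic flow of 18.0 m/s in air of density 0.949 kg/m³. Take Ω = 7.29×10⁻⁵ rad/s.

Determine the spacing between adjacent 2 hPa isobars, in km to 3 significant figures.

235 km

Coriolis parameter at 20°S:
f = 2Ω sin φ = 2 × 7.29×10⁻⁵ × sin 20° = 4.99×10⁻⁵ s⁻¹
Geostrophic balance rearranged: |∂P/∂n| = f ρ V_g
|∂P/∂n| = 4.99×10⁻⁵ × 0.949 × 18.0 = 8.52×10⁻⁴ Pa/m
Isobar spacing: Δn = ΔP/|∂P/∂n| = 200 Pa / 8.52×10⁻⁴ Pa/m = 234791 m ≈ 235 km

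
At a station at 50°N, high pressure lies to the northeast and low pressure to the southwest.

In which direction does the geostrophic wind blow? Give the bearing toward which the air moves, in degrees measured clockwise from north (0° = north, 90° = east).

315°

The pressure-gradient force points toward the southwest (bearing 225°).
Geostrophic balance: in the Northern Hemisphere the Coriolis force deflects motion to the right, so the geostrophic wind blows 90° to the right of the pressure-gradient force (low pressure on the left).
Rotating 225° by 90° clockwise gives 315° — the wind blows toward the northwest.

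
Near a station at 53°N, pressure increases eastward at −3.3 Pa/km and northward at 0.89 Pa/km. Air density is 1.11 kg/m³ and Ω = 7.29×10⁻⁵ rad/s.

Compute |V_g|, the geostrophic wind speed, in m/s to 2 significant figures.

Coriolis parameter at 53°N:
f = 2Ω sin φ = 2 × 7.29×10⁻⁵ × sin 53° = 1.16×10⁻⁴ s⁻¹
Component geostrophic relations (x east, y north):
u_g = −(1/(fρ)) ∂P/∂y,  v_g = (1/(fρ)) ∂P/∂x
u_g = −(0.89×10⁻³)/(1.16×10⁻⁴ × 1.11) = −6.89 m/s;  v_g = (−3.3×10⁻³)/(1.16×10⁻⁴ × 1.11) = −25.5 m/s
|V_g| = √(u_g² + v_g²) = 26.4 m/s

26 m/s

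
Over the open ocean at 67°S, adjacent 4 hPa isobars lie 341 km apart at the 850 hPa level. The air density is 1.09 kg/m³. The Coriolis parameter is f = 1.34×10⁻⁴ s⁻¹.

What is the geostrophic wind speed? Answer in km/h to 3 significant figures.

Pressure gradient: |∂P/∂n| = 400 Pa / 341000 m = 1.17×10⁻³ Pa/m
Geostrophic balance (pressure-gradient force = Coriolis force):
V_g = (1/(fρ)) |∂P/∂n| = 1.17×10⁻³ / (1.34×10⁻⁴ × 1.09) = 8.03 m/s
Converting: 8.03 m/s × 3.6 = 28.9 km/h

28.9 km/h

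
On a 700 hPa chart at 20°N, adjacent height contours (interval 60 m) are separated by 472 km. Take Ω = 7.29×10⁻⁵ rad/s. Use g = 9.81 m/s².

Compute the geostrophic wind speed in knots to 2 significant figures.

49 knots

Coriolis parameter at 20°N:
f = 2Ω sin φ = 2 × 7.29×10⁻⁵ × sin 20° = 4.99×10⁻⁵ s⁻¹
Height gradient: |∂Z/∂n| = 60 m / 472000 m = 1.27×10⁻⁴
On a pressure surface, geostrophic balance gives V_g = (g/f)|∂Z/∂n|:
V_g = 9.81 × 1.27×10⁻⁴ / 4.99×10⁻⁵ = 25.0 m/s
Converting: 25.0 m/s × 1.944 = 49 knots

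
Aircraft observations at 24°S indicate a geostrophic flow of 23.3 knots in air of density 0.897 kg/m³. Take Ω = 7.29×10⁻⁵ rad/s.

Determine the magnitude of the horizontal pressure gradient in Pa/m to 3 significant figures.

Coriolis parameter at 24°S:
f = 2Ω sin φ = 2 × 7.29×10⁻⁵ × sin 24° = 5.93×10⁻⁵ s⁻¹
Wind speed in SI: 23.3 knots = 12.0 m/s
Geostrophic balance rearranged: |∂P/∂n| = f ρ V_g
|∂P/∂n| = 5.93×10⁻⁵ × 0.897 × 12.0 = 6.38×10⁻⁴ Pa/m

6.38×10⁻⁴ Pa/m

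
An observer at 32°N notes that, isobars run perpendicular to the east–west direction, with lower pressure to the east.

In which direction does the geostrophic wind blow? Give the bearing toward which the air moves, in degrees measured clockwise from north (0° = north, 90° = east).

The pressure-gradient force points toward the east (bearing 090°).
Geostrophic balance: in the Northern Hemisphere the Coriolis force deflects motion to the right, so the geostrophic wind blows 90° to the right of the pressure-gradient force (low pressure on the left).
Rotating 090° by 90° clockwise gives 180° — the wind blows toward the south.

180°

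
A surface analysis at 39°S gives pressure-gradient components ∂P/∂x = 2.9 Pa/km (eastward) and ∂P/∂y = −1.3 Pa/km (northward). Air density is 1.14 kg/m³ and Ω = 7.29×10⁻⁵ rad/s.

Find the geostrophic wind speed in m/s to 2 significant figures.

Coriolis parameter at 39°S:
f = 2Ω sin φ = 2 × 7.29×10⁻⁵ × sin 39° = 9.18×10⁻⁵ s⁻¹
In the Southern Hemisphere f is negative: f = −9.18×10⁻⁵ s⁻¹.
Component geostrophic relations (x east, y north):
u_g = −(1/(fρ)) ∂P/∂y,  v_g = (1/(fρ)) ∂P/∂x
u_g = −(−1.3×10⁻³)/(−9.18×10⁻⁵ × 1.14) = −12.4 m/s;  v_g = (2.9×10⁻³)/(−9.18×10⁻⁵ × 1.14) = −27.7 m/s
|V_g| = √(u_g² + v_g²) = 30.4 m/s

30 m/s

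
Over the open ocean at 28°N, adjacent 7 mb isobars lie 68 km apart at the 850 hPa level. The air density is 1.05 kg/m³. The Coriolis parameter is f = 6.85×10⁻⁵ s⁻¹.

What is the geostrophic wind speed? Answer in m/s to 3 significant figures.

Pressure gradient: |∂P/∂n| = 700 Pa / 68000 m = 1.03×10⁻² Pa/m
Geostrophic balance (pressure-gradient force = Coriolis force):
V_g = (1/(fρ)) |∂P/∂n| = 1.03×10⁻² / (6.85×10⁻⁵ × 1.05) = 143 m/s

143 m/s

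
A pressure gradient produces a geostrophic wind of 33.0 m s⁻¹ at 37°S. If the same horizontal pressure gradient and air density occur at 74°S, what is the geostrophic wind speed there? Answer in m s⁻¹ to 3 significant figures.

20.7 m s⁻¹

With the same pressure gradient and density, V_g ∝ 1/f ∝ 1/sin φ.
V₂ = V₁ · sin φ₁ / sin φ₂ = 33.0 × sin 37° / sin 74°
V₂ = 33.0 × 0.6018/0.9613 = 20.7 m s⁻¹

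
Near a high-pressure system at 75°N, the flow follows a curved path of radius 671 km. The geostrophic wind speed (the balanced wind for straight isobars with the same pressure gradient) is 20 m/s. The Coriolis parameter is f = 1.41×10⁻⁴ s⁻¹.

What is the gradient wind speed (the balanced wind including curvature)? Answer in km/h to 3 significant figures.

Around a high, pressure-gradient force acts outward with centrifugal, so Coriolis balances both:
fV = (1/ρ)|∂P/∂n| + V²/R  →  V² − fR·V + fR·V_g = 0
With fR = 1.41×10⁻⁴ × 671×10³ m = 94.6 m/s:
V = [fR − √((fR)² − 4 fR V_g)]/2 = [94.6 − √(94.6² − 4×94.6×20)]/2 = 28.7 m/s
Supergeostrophic (V > V_g = 20 m/s), as expected around a high.
Converting: 28.7 m/s × 3.6 = 103 km/h

103 km/h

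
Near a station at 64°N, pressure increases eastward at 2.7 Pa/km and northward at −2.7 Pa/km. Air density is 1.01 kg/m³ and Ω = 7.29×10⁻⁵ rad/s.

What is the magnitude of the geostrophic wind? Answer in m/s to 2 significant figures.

29 m/s

Coriolis parameter at 64°N:
f = 2Ω sin φ = 2 × 7.29×10⁻⁵ × sin 64° = 1.31×10⁻⁴ s⁻¹
Component geostrophic relations (x east, y north):
u_g = −(1/(fρ)) ∂P/∂y,  v_g = (1/(fρ)) ∂P/∂x
u_g = −(−2.7×10⁻³)/(1.31×10⁻⁴ × 1.01) = 20.4 m/s;  v_g = (2.7×10⁻³)/(1.31×10⁻⁴ × 1.01) = 20.4 m/s
|V_g| = √(u_g² + v_g²) = 28.8 m/s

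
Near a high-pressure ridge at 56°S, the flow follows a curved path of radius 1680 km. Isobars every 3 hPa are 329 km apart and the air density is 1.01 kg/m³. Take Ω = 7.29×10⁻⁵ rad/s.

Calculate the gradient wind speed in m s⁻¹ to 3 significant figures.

Coriolis parameter at 56°S:
f = 2Ω sin φ = 2 × 7.29×10⁻⁵ × sin 56° = 1.21×10⁻⁴ s⁻¹
Pressure gradient: |∂P/∂n| = 300 Pa / 329000 m = 9.12×10⁻⁴ Pa/m
Geostrophic speed: V_g = |∂P/∂n|/(fρ) = 9.12×10⁻⁴/(1.21×10⁻⁴ × 1.01) = 7.47 m/s
Around a high, pressure-gradient force acts outward with centrifugal, so Coriolis balances both:
fV = (1/ρ)|∂P/∂n| + V²/R  →  V² − fR·V + fR·V_g = 0
With fR = 1.21×10⁻⁴ × 1680×10³ m = 203 m/s:
V = [fR − √((fR)² − 4 fR V_g)]/2 = [203 − √(203² − 4×203×7.47)]/2 = 7.77 m/s
Supergeostrophic (V > V_g = 7.47 m/s), as expected around a high.

7.77 m s⁻¹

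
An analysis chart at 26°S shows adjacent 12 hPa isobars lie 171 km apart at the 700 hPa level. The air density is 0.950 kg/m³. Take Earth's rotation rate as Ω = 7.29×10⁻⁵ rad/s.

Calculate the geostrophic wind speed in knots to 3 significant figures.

225 knots

Coriolis parameter at 26°S:
f = 2Ω sin φ = 2 × 7.29×10⁻⁵ × sin 26° = 6.39×10⁻⁵ s⁻¹
Pressure gradient: |∂P/∂n| = 1200 Pa / 171000 m = 7.02×10⁻³ Pa/m
Geostrophic balance (pressure-gradient force = Coriolis force):
V_g = (1/(fρ)) |∂P/∂n| = 7.02×10⁻³ / (6.39×10⁻⁵ × 0.950) = 116 m/s
Converting: 116 m/s × 1.944 = 225 knots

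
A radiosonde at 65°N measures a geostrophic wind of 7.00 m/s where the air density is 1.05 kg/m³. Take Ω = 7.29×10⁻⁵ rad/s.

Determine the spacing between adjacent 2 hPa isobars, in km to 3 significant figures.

206 km

Coriolis parameter at 65°N:
f = 2Ω sin φ = 2 × 7.29×10⁻⁵ × sin 65° = 1.32×10⁻⁴ s⁻¹
Geostrophic balance rearranged: |∂P/∂n| = f ρ V_g
|∂P/∂n| = 1.32×10⁻⁴ × 1.05 × 7.00 = 9.71×10⁻⁴ Pa/m
Isobar spacing: Δn = ΔP/|∂P/∂n| = 200 Pa / 9.71×10⁻⁴ Pa/m = 205925 m ≈ 206 km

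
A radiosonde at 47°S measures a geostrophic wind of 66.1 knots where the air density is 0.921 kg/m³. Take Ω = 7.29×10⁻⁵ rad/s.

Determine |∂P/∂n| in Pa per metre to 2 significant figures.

3.3×10⁻³ Pa/m

Coriolis parameter at 47°S:
f = 2Ω sin φ = 2 × 7.29×10⁻⁵ × sin 47° = 1.07×10⁻⁴ s⁻¹
Wind speed in SI: 66.1 knots = 34.0 m/s
Geostrophic balance rearranged: |∂P/∂n| = f ρ V_g
|∂P/∂n| = 1.07×10⁻⁴ × 0.921 × 34.0 = 3.34×10⁻³ Pa/m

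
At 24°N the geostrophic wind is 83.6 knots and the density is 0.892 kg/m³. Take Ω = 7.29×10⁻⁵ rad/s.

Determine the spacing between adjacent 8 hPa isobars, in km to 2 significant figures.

350 km

Coriolis parameter at 24°N:
f = 2Ω sin φ = 2 × 7.29×10⁻⁵ × sin 24° = 5.93×10⁻⁵ s⁻¹
Wind speed in SI: 83.6 knots = 43.0 m/s
Geostrophic balance rearranged: |∂P/∂n| = f ρ V_g
|∂P/∂n| = 5.93×10⁻⁵ × 0.892 × 43.0 = 2.27×10⁻³ Pa/m
Isobar spacing: Δn = ΔP/|∂P/∂n| = 800 Pa / 2.27×10⁻³ Pa/m = 351649 m ≈ 350 km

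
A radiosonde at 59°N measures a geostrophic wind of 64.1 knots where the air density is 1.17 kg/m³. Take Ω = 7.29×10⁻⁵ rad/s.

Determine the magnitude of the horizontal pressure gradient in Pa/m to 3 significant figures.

Coriolis parameter at 59°N:
f = 2Ω sin φ = 2 × 7.29×10⁻⁵ × sin 59° = 1.25×10⁻⁴ s⁻¹
Wind speed in SI: 64.1 knots = 33.0 m/s
Geostrophic balance rearranged: |∂P/∂n| = f ρ V_g
|∂P/∂n| = 1.25×10⁻⁴ × 1.17 × 33.0 = 4.82×10⁻³ Pa/m

4.82×10⁻³ Pa/m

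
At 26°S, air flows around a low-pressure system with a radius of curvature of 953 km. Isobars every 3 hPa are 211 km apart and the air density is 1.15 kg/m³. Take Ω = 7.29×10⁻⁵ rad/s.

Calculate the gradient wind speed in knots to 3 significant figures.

Coriolis parameter at 26°S:
f = 2Ω sin φ = 2 × 7.29×10⁻⁵ × sin 26° = 6.39×10⁻⁵ s⁻¹
Pressure gradient: |∂P/∂n| = 300 Pa / 211000 m = 1.42×10⁻³ Pa/m
Geostrophic speed: V_g = |∂P/∂n|/(fρ) = 1.42×10⁻³/(6.39×10⁻⁵ × 1.15) = 19.3 m/s
Around a low, centrifugal force acts outward with Coriolis, so pressure-gradient force balances both:
(1/ρ)|∂P/∂n| = fV + V²/R  →  V² + fR·V − fR·V_g = 0
With fR = 6.39×10⁻⁵ × 953×10³ m = 60.9 m/s:
V = [−fR + √((fR)² + 4 fR V_g)]/2 = [−60.9 + √(60.9² + 4×60.9×19.3)]/2 = 15.4 m/s
Subgeostrophic (V < V_g = 19.3 m/s), as expected around a low.
Converting: 15.4 m/s × 1.944 = 30.0 knots

30.0 knots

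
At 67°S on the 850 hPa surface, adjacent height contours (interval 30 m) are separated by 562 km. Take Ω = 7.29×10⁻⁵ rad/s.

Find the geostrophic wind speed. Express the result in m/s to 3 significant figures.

3.90 m/s

Coriolis parameter at 67°S:
f = 2Ω sin φ = 2 × 7.29×10⁻⁵ × sin 67° = 1.34×10⁻⁴ s⁻¹
Height gradient: |∂Z/∂n| = 30 m / 562000 m = 5.34×10⁻⁵
On a pressure surface, geostrophic balance gives V_g = (g/f)|∂Z/∂n|:
V_g = 9.81 × 5.34×10⁻⁵ / 1.34×10⁻⁴ = 3.90 m/s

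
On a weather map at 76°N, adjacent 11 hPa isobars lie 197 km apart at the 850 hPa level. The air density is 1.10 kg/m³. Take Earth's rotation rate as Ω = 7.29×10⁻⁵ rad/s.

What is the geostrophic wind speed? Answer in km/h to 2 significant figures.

130 km/h

Coriolis parameter at 76°N:
f = 2Ω sin φ = 2 × 7.29×10⁻⁵ × sin 76° = 1.41×10⁻⁴ s⁻¹
Pressure gradient: |∂P/∂n| = 1100 Pa / 197000 m = 5.58×10⁻³ Pa/m
Geostrophic balance (pressure-gradient force = Coriolis force):
V_g = (1/(fρ)) |∂P/∂n| = 5.58×10⁻³ / (1.41×10⁻⁴ × 1.10) = 35.9 m/s
Converting: 35.9 m/s × 3.6 = 130 km/h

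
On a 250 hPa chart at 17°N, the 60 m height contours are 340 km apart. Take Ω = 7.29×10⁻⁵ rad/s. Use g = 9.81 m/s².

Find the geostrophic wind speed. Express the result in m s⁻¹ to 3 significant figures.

Coriolis parameter at 17°N:
f = 2Ω sin φ = 2 × 7.29×10⁻⁵ × sin 17° = 4.26×10⁻⁵ s⁻¹
Height gradient: |∂Z/∂n| = 60 m / 340000 m = 1.76×10⁻⁴
On a pressure surface, geostrophic balance gives V_g = (g/f)|∂Z/∂n|:
V_g = 9.81 × 1.76×10⁻⁴ / 4.26×10⁻⁵ = 40.6 m/s

40.6 m s⁻¹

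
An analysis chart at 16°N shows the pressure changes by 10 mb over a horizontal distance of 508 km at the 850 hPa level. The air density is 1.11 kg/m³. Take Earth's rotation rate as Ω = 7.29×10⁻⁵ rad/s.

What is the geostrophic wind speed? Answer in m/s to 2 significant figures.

44 m/s

Coriolis parameter at 16°N:
f = 2Ω sin φ = 2 × 7.29×10⁻⁵ × sin 16° = 4.02×10⁻⁵ s⁻¹
Pressure gradient: |∂P/∂n| = 1000 Pa / 508000 m = 1.97×10⁻³ Pa/m
Geostrophic balance (pressure-gradient force = Coriolis force):
V_g = (1/(fρ)) |∂P/∂n| = 1.97×10⁻³ / (4.02×10⁻⁵ × 1.11) = 44.1 m/s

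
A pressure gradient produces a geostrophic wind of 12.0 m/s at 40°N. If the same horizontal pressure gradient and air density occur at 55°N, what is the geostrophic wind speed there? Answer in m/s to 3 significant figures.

9.42 m/s

With the same pressure gradient and density, V_g ∝ 1/f ∝ 1/sin φ.
V₂ = V₁ · sin φ₁ / sin φ₂ = 12.0 × sin 40° / sin 55°
V₂ = 12.0 × 0.6428/0.8192 = 9.42 m/s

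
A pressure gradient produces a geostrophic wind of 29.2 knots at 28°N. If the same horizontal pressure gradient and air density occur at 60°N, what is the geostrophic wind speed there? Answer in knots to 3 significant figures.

15.8 knots

With the same pressure gradient and density, V_g ∝ 1/f ∝ 1/sin φ.
V₂ = V₁ · sin φ₁ / sin φ₂ = 29.2 × sin 28° / sin 60°
V₂ = 29.2 × 0.4695/0.8660 = 15.8 knots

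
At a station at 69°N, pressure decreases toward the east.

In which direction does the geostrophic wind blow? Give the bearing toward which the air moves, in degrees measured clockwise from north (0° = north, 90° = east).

The pressure-gradient force points toward the east (bearing 090°).
Geostrophic balance: in the Northern Hemisphere the Coriolis force deflects motion to the right, so the geostrophic wind blows 90° to the right of the pressure-gradient force (low pressure on the left).
Rotating 090° by 90° clockwise gives 180° — the wind blows toward the south.

180°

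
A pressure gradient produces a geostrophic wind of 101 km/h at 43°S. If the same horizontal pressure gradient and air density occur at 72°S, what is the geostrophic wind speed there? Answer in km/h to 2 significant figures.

72 km/h

With the same pressure gradient and density, V_g ∝ 1/f ∝ 1/sin φ.
V₂ = V₁ · sin φ₁ / sin φ₂ = 101 × sin 43° / sin 72°
V₂ = 101 × 0.6820/0.9511 = 72 km/h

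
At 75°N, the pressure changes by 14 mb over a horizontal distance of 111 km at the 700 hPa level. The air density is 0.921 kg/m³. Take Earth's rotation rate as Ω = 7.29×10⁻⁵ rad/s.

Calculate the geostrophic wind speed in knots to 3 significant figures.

Coriolis parameter at 75°N:
f = 2Ω sin φ = 2 × 7.29×10⁻⁵ × sin 75° = 1.41×10⁻⁴ s⁻¹
Pressure gradient: |∂P/∂n| = 1400 Pa / 111000 m = 1.26×10⁻² Pa/m
Geostrophic balance (pressure-gradient force = Coriolis force):
V_g = (1/(fρ)) |∂P/∂n| = 1.26×10⁻² / (1.41×10⁻⁴ × 0.921) = 97.2 m/s
Converting: 97.2 m/s × 1.944 = 189 knots

189 knots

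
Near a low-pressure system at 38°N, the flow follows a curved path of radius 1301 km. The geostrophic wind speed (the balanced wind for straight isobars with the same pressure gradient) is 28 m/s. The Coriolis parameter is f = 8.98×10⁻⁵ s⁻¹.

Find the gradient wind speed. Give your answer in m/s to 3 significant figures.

Around a low, centrifugal force acts outward with Coriolis, so pressure-gradient force balances both:
(1/ρ)|∂P/∂n| = fV + V²/R  →  V² + fR·V − fR·V_g = 0
With fR = 8.98×10⁻⁵ × 1301×10³ m = 117 m/s:
V = [−fR + √((fR)² + 4 fR V_g)]/2 = [−117 + √(117² + 4×117×28)]/2 = 23.3 m/s
Subgeostrophic (V < V_g = 28 m/s), as expected around a low.

23.3 m/s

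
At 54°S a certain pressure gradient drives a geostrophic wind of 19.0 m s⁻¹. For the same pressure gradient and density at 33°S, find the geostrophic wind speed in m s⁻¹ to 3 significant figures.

28.2 m s⁻¹

With the same pressure gradient and density, V_g ∝ 1/f ∝ 1/sin φ.
V₂ = V₁ · sin φ₁ / sin φ₂ = 19.0 × sin 54° / sin 33°
V₂ = 19.0 × 0.8090/0.5446 = 28.2 m s⁻¹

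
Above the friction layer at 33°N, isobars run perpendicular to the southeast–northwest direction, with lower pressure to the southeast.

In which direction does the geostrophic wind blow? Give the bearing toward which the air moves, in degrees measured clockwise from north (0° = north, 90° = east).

225°

The pressure-gradient force points toward the southeast (bearing 135°).
Geostrophic balance: in the Northern Hemisphere the Coriolis force deflects motion to the right, so the geostrophic wind blows 90° to the right of the pressure-gradient force (low pressure on the left).
Rotating 135° by 90° clockwise gives 225° — the wind blows toward the southwest.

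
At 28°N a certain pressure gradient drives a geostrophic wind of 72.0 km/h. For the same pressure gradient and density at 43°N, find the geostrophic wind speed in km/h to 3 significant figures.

49.6 km/h

With the same pressure gradient and density, V_g ∝ 1/f ∝ 1/sin φ.
V₂ = V₁ · sin φ₁ / sin φ₂ = 72.0 × sin 28° / sin 43°
V₂ = 72.0 × 0.4695/0.6820 = 49.6 km/h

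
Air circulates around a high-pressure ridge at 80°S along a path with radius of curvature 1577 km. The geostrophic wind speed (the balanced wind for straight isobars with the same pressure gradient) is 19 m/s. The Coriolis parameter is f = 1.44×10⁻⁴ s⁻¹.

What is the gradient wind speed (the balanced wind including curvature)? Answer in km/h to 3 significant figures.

75.3 km/h

Around a high, pressure-gradient force acts outward with centrifugal, so Coriolis balances both:
fV = (1/ρ)|∂P/∂n| + V²/R  →  V² − fR·V + fR·V_g = 0
With fR = 1.44×10⁻⁴ × 1577×10³ m = 227 m/s:
V = [fR − √((fR)² − 4 fR V_g)]/2 = [227 − √(227² − 4×227×19)]/2 = 20.9 m/s
Supergeostrophic (V > V_g = 19 m/s), as expected around a high.
Converting: 20.9 m/s × 3.6 = 75.3 km/h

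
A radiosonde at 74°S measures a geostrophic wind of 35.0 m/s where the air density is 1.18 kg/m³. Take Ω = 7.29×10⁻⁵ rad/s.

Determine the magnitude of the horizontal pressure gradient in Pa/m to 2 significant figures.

5.8×10⁻³ Pa/m

Coriolis parameter at 74°S:
f = 2Ω sin φ = 2 × 7.29×10⁻⁵ × sin 74° = 1.40×10⁻⁴ s⁻¹
Geostrophic balance rearranged: |∂P/∂n| = f ρ V_g
|∂P/∂n| = 1.40×10⁻⁴ × 1.18 × 35.0 = 5.79×10⁻³ Pa/m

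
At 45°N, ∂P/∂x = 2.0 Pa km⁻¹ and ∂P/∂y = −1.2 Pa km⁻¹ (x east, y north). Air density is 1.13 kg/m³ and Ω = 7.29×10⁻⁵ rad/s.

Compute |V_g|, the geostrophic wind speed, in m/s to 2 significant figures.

20 m/s

Coriolis parameter at 45°N:
f = 2Ω sin φ = 2 × 7.29×10⁻⁵ × sin 45° = 1.03×10⁻⁴ s⁻¹
Component geostrophic relations (x east, y north):
u_g = −(1/(fρ)) ∂P/∂y,  v_g = (1/(fρ)) ∂P/∂x
u_g = −(−1.2×10⁻³)/(1.03×10⁻⁴ × 1.13) = 10.3 m/s;  v_g = (2.0×10⁻³)/(1.03×10⁻⁴ × 1.13) = 17.2 m/s
|V_g| = √(u_g² + v_g²) = 20.0 m/s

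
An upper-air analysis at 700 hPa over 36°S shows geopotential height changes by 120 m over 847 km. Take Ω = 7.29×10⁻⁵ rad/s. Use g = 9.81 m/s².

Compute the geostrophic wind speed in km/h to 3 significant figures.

58.4 km/h

Coriolis parameter at 36°S:
f = 2Ω sin φ = 2 × 7.29×10⁻⁵ × sin 36° = 8.57×10⁻⁵ s⁻¹
Height gradient: |∂Z/∂n| = 120 m / 847000 m = 1.42×10⁻⁴
On a pressure surface, geostrophic balance gives V_g = (g/f)|∂Z/∂n|:
V_g = 9.81 × 1.42×10⁻⁴ / 8.57×10⁻⁵ = 16.2 m/s
Converting: 16.2 m/s × 3.6 = 58.4 km/h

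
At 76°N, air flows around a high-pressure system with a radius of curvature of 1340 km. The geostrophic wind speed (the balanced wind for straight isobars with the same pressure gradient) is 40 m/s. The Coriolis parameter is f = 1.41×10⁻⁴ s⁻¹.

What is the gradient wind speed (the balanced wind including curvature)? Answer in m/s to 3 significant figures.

Around a high, pressure-gradient force acts outward with centrifugal, so Coriolis balances both:
fV = (1/ρ)|∂P/∂n| + V²/R  →  V² − fR·V + fR·V_g = 0
With fR = 1.41×10⁻⁴ × 1340×10³ m = 189 m/s:
V = [fR − √((fR)² − 4 fR V_g)]/2 = [189 − √(189² − 4×189×40)]/2 = 57.5 m/s
Supergeostrophic (V > V_g = 40 m/s), as expected around a high.

57.5 m/s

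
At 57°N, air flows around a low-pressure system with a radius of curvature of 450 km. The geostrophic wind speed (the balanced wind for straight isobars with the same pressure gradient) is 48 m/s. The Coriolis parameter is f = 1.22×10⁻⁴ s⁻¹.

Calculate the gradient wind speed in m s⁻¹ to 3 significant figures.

Around a low, centrifugal force acts outward with Coriolis, so pressure-gradient force balances both:
(1/ρ)|∂P/∂n| = fV + V²/R  →  V² + fR·V − fR·V_g = 0
With fR = 1.22×10⁻⁴ × 450×10³ m = 54.9 m/s:
V = [−fR + √((fR)² + 4 fR V_g)]/2 = [−54.9 + √(54.9² + 4×54.9×48)]/2 = 30.8 m/s
Subgeostrophic (V < V_g = 48 m/s), as expected around a low.

30.8 m s⁻¹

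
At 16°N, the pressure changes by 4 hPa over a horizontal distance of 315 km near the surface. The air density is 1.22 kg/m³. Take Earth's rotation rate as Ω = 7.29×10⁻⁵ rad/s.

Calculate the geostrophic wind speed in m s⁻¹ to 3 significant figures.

25.9 m s⁻¹

Coriolis parameter at 16°N:
f = 2Ω sin φ = 2 × 7.29×10⁻⁵ × sin 16° = 4.02×10⁻⁵ s⁻¹
Pressure gradient: |∂P/∂n| = 400 Pa / 315000 m = 1.27×10⁻³ Pa/m
Geostrophic balance (pressure-gradient force = Coriolis force):
V_g = (1/(fρ)) |∂P/∂n| = 1.27×10⁻³ / (4.02×10⁻⁵ × 1.22) = 25.9 m/s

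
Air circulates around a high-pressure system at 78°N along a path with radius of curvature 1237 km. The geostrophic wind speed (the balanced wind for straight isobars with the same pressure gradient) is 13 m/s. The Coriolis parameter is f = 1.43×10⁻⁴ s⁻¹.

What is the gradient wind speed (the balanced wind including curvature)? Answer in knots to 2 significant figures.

Around a high, pressure-gradient force acts outward with centrifugal, so Coriolis balances both:
fV = (1/ρ)|∂P/∂n| + V²/R  →  V² − fR·V + fR·V_g = 0
With fR = 1.43×10⁻⁴ × 1237×10³ m = 177 m/s:
V = [fR − √((fR)² − 4 fR V_g)]/2 = [177 − √(177² − 4×177×13)]/2 = 14.1 m/s
Supergeostrophic (V > V_g = 13 m/s), as expected around a high.
Converting: 14.1 m/s × 1.944 = 27 knots

27 knots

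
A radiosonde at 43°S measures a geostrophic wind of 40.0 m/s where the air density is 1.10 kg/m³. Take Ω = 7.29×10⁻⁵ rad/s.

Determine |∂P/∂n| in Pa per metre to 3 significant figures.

Coriolis parameter at 43°S:
f = 2Ω sin φ = 2 × 7.29×10⁻⁵ × sin 43° = 9.94×10⁻⁵ s⁻¹
Geostrophic balance rearranged: |∂P/∂n| = f ρ V_g
|∂P/∂n| = 9.94×10⁻⁵ × 1.10 × 40.0 = 4.38×10⁻³ Pa/m

4.38×10⁻³ Pa/m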